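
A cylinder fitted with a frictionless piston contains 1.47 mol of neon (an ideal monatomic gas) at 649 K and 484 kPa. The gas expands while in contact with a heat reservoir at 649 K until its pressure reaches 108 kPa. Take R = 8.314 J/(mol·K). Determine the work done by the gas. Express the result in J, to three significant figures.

W ≈ 11900 J

Isothermal process: W = nRT ln(V₂/V₁) = nRT ln(P₁/P₂).
W = (1.47)(8.314)(649) × ln(484/108)
  = 7932 × ln(4.481) = 7932 × 1.5
W_by_gas = 11897 J.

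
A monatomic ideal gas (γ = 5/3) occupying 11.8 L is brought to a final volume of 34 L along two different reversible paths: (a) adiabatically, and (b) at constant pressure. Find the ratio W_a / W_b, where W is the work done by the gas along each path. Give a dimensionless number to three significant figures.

Path (a) adiabatic: W = P₁V₁(1 − (V₁/V₂)^(γ−1))/(γ−1) → W_a/(P₁V₁) = 0.7592.
Path (b) isobaric: W = P₁(V₂ − V₁) → W_b/(P₁V₁) = 1.881.
W_a / W_b = 0.7592 / 1.881 = 0.4035.

W_a / W_b ≈ 0.404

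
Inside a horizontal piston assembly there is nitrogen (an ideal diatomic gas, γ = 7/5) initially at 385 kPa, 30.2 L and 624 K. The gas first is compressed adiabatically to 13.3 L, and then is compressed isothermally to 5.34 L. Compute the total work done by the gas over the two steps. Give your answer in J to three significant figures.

W_total ≈ -26000 J

Step 1 (adiabatic): W = (P₁V₁ − P₂V₂)/(γ−1) = (11627 − 16141)/0.4 = -11285 J.
After step 1: P = 1214 kPa, V = 13.3 L, T = 866.3 K.
Step 2 (isothermal): W = P₁V₁ ln(V₂/V₁) = (16141) ln(5.34/13.3) = -14729 J.
W_total = -11285 − 14729 = -26014 J.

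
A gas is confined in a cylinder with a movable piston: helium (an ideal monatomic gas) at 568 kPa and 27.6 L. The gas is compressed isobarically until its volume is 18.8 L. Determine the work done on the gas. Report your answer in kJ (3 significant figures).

Isobaric: W = P ΔV.
W = (568 kPa)(18.8 − 27.6 L) = (568)(-8.8) = -4998 J.
Work on gas = −W_by = 4998 J.

W ≈ 5.00 kJ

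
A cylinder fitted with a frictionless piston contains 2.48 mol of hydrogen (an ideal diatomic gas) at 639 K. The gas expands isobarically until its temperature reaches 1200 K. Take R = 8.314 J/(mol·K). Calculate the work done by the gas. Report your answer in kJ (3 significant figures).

W ≈ 11.6 kJ

Isobaric: W = P ΔV = nR ΔT.
W = (2.48)(8.314)(1200 − 639) = 11567 J.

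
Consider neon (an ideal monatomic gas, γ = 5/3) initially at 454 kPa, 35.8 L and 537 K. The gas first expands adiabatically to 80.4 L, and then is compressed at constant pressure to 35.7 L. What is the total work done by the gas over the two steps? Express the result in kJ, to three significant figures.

W_total ≈ 4.89 kJ

Step 1 (adiabatic): W = (P₁V₁ − P₂V₂)/(γ−1) = (16253 − 9477)/0.667 = 10164 J.
After step 1: P = 117.9 kPa, V = 80.4 L, T = 313.1 K.
Step 2 (isobaric): W = PΔV = (117.9 kPa)(35.7 − 80.4 L) = -5269 J.
W_total = 10164 − 5269 = 4895 J.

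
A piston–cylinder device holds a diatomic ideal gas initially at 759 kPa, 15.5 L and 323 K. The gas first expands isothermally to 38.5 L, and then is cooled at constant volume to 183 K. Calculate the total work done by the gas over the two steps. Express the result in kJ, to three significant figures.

W_total ≈ 10.7 kJ

Step 1 (isothermal): W = P₁V₁ ln(V₂/V₁) = (11764) ln(38.5/15.5) = 10704 J.
Step 2 (isochoric): W = 0 (constant volume).
W_total = 10704 + 0 = 10704 J.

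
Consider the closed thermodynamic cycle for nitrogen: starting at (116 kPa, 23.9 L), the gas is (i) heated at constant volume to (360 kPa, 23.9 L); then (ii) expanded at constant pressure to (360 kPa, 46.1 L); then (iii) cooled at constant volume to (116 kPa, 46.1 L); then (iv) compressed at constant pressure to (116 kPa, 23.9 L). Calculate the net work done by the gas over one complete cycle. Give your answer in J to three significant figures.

Constant-volume legs do no work.
W(ii) = (360)(46.1 − 23.9) = 7992 J; W(iv) = (116)(23.9 − 46.1) = -2575 J.
W_net = 7992 − 2575 = 5417 J (the clockwise enclosed area).

W_net ≈ 5420 J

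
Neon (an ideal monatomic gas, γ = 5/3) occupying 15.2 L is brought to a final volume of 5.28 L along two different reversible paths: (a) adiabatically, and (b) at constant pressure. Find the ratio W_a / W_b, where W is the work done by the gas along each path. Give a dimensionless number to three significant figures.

Path (a) adiabatic: W = P₁V₁(1 − (V₁/V₂)^(γ−1))/(γ−1) → W_a/(P₁V₁) = -1.536.
Path (b) isobaric: W = P₁(V₂ − V₁) → W_b/(P₁V₁) = -0.6526.
W_a / W_b = -1.536 / -0.6526 = 2.353.

W_a / W_b ≈ 2.35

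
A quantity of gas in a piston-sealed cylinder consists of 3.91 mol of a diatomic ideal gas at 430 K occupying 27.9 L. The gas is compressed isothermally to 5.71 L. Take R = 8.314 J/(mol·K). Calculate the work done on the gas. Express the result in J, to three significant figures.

Isothermal: W = nRT ln(V₂/V₁).
W = (3.91)(8.314)(430) × ln(5.71/27.9)
  = 13978 × -1.586
W_by_gas = -22175 J; work on gas = −W_by = 22175 J.

W ≈ 22200 J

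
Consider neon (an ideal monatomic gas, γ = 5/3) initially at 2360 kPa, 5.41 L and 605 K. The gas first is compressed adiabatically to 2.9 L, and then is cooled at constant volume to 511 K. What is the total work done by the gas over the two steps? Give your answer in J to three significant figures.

W_total ≈ -9870 J

Step 1 (adiabatic): W = (P₁V₁ − P₂V₂)/(γ−1) = (12768 − 19348)/0.667 = -9871 J.
Step 2 (isochoric): W = 0 (constant volume).
W_total = -9871 + 0 = -9871 J.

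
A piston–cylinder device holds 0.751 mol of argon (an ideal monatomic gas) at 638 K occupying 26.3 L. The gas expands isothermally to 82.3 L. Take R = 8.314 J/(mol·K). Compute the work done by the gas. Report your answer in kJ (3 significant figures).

W ≈ 4.54 kJ

Isothermal: W = nRT ln(V₂/V₁).
W = (0.751)(8.314)(638) × ln(82.3/26.3)
  = 3984 × 1.141
W_by_gas = 4544 J.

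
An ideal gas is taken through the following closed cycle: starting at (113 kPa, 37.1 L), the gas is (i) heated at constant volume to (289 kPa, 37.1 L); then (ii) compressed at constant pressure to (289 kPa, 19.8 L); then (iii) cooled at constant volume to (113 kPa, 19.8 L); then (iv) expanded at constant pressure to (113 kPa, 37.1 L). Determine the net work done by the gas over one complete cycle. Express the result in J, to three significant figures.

Constant-volume legs do no work.
W(ii) = (289)(19.8 − 37.1) = -5000 J; W(iv) = (113)(37.1 − 19.8) = 1955 J.
W_net = -5000 + 1955 = -3045 J (the counter-clockwise enclosed area).

W_net ≈ -3040 J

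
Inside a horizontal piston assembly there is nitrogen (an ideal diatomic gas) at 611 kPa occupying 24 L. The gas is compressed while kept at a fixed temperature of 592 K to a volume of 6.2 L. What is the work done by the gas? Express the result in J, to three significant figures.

W ≈ -19800 J

Isothermal: W = nRT ln(V₂/V₁) = P₁V₁ ln(V₂/V₁).
P₁V₁ = (611 kPa)(24 L) = 14664 J.
W = 14664 × ln(6.2/24) = 14664 × -1.354
W_by_gas = -19848 J.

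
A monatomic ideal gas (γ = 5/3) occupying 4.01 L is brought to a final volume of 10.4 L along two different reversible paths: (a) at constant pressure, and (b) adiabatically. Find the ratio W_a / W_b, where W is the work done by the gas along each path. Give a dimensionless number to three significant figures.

W_a / W_b ≈ 2.26

Path (a) isobaric: W = P₁(V₂ − V₁) → W_a/(P₁V₁) = 1.594.
Path (b) adiabatic: W = P₁V₁(1 − (V₁/V₂)^(γ−1))/(γ−1) → W_b/(P₁V₁) = 0.7054.
W_a / W_b = 1.594 / 0.7054 = 2.259.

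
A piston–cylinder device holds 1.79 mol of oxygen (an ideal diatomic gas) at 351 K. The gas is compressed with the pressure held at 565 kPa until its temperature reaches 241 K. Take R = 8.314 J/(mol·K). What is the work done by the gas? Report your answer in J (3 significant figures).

Isobaric: W = P ΔV = nR ΔT.
W = (1.79)(8.314)(241 − 351) = -1637 J.

W ≈ -1640 J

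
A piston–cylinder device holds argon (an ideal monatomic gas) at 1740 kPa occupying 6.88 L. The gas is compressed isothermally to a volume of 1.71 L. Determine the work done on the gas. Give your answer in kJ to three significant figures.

Isothermal: W = nRT ln(V₂/V₁) = P₁V₁ ln(V₂/V₁).
P₁V₁ = (1740 kPa)(6.88 L) = 11971 J.
W = 11971 × ln(1.71/6.88) = 11971 × -1.392
W_by_gas = -16665 J; work on gas = −W_by = 16665 J.

W ≈ 16.7 kJ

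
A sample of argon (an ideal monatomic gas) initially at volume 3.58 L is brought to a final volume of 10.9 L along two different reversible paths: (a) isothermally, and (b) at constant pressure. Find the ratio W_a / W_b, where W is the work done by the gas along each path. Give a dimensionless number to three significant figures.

W_a / W_b ≈ 0.545

Path (a) isothermal: W = P₁V₁ ln(V₂/V₁) → W_a/(P₁V₁) = 1.113.
Path (b) isobaric: W = P₁(V₂ − V₁) → W_b/(P₁V₁) = 2.045.
W_a / W_b = 1.113 / 2.045 = 0.5445.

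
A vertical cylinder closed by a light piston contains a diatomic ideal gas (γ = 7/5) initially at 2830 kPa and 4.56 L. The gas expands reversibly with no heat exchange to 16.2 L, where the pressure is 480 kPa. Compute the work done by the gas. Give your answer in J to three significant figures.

Adiabatic: W = (P₁V₁ − P₂V₂)/(γ − 1) with γ = 7/5.
P₁V₁ = 12905 J, P₂V₂ = 7776 J.
W = (12905 − 7776) / 0.4 = 12822 J.

W ≈ 12800 J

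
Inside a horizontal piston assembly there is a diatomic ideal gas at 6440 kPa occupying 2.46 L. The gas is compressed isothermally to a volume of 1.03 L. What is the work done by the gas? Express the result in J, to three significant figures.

W ≈ -13800 J

Isothermal: W = nRT ln(V₂/V₁) = P₁V₁ ln(V₂/V₁).
P₁V₁ = (6440 kPa)(2.46 L) = 15842 J.
W = 15842 × ln(1.03/2.46) = 15842 × -0.8706
W_by_gas = -13792 J.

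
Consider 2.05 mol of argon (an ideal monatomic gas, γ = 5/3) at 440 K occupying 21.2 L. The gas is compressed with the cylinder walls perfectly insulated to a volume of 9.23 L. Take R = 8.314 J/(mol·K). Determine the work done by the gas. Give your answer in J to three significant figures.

Adiabatic: TV^(γ−1) = const with γ = 5/3.
T₂ = T₁ (V₁/V₂)^(γ−1) = 440 × (21.2/9.23)^0.667 = 440 × 1.741 = 766 K.
W_by = nCᵥ(T₁ − T₂) = (2.05)(12.47)(440 − 766) = -8333 J.

W ≈ -8330 J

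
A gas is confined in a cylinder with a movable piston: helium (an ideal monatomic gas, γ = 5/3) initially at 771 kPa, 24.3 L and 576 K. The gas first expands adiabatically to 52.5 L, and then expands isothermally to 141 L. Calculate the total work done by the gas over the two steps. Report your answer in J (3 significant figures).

W_total ≈ 22400 J

Step 1 (adiabatic): W = (P₁V₁ − P₂V₂)/(γ−1) = (18735 − 11211)/0.667 = 11287 J.
After step 1: P = 213.5 kPa, V = 52.5 L, T = 344.7 K.
Step 2 (isothermal): W = P₁V₁ ln(V₂/V₁) = (11211) ln(141/52.5) = 11075 J.
W_total = 11287 + 11075 = 22363 J.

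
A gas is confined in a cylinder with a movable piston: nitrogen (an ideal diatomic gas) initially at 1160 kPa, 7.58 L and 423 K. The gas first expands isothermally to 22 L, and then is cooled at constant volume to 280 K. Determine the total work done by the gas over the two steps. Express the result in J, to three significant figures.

W_total ≈ 9370 J

Step 1 (isothermal): W = P₁V₁ ln(V₂/V₁) = (8793) ln(22/7.58) = 9369 J.
Step 2 (isochoric): W = 0 (constant volume).
W_total = 9369 + 0 = 9369 J.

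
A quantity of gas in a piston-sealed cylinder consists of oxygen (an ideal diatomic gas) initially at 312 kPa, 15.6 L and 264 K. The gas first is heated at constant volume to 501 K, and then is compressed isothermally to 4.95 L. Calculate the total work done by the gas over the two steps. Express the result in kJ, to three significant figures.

Step 1 (isochoric): W = 0 (constant volume).
After step 1: P = 592.1 kPa (V unchanged).
Step 2 (isothermal): W = P₁V₁ ln(V₂/V₁) = (9237) ln(4.95/15.6) = -10603 J.
W_total = 0 − 10603 = -10603 J.

W_total ≈ -10.6 kJ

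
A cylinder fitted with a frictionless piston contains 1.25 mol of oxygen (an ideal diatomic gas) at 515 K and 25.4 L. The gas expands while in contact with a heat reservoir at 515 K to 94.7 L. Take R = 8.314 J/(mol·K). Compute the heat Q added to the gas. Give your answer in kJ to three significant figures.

Q ≈ 7.04 kJ

Isothermal ⇒ ΔU = 0, so Q = W = nRT ln(V₂/V₁).
Q = (1.25)(8.314)(515) ln(94.7/25.4) = 5352 × 1.316 = 7043 J.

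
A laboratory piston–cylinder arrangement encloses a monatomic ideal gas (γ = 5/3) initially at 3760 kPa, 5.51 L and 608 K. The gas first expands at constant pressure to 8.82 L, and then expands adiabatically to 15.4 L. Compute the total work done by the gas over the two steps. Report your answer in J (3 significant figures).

Step 1 (isobaric): W = PΔV = (3760 kPa)(8.82 − 5.51 L) = 12446 J.
After step 1: P = 3760 kPa, V = 8.82 L, T = 973.2 K.
Step 2 (adiabatic): W = (P₁V₁ − P₂V₂)/(γ−1) = (33163 − 22871)/0.667 = 15438 J.
W_total = 12446 + 15438 = 27884 J.

W_total ≈ 27900 J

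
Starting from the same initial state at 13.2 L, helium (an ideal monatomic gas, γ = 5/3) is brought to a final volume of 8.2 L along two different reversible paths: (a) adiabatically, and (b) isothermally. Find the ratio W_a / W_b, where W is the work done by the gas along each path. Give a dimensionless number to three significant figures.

Path (a) adiabatic: W = P₁V₁(1 − (V₁/V₂)^(γ−1))/(γ−1) → W_a/(P₁V₁) = -0.5603.
Path (b) isothermal: W = P₁V₁ ln(V₂/V₁) → W_b/(P₁V₁) = -0.4761.
W_a / W_b = -0.5603 / -0.4761 = 1.177.

W_a / W_b ≈ 1.18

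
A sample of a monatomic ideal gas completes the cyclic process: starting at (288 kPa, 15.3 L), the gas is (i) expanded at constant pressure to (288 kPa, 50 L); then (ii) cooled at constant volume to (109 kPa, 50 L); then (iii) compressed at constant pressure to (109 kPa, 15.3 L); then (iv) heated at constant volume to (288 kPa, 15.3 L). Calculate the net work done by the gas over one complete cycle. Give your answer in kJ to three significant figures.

Constant-volume legs do no work.
W(i) = (288)(50 − 15.3) = 9994 J; W(iii) = (109)(15.3 − 50) = -3782 J.
W_net = 9994 − 3782 = 6211 J (the clockwise enclosed area).

W_net ≈ 6.21 kJ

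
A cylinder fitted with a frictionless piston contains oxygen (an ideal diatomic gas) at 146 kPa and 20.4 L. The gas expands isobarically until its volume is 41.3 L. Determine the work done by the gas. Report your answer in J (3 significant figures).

Isobaric: W = P ΔV.
W = (146 kPa)(41.3 − 20.4 L) = (146)(20.9) = 3051 J.

W ≈ 3050 J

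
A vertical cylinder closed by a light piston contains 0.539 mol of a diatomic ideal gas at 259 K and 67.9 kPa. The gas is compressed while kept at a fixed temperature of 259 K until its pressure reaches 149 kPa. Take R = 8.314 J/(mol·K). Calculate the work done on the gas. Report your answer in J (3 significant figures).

Isothermal process: W = nRT ln(V₂/V₁) = nRT ln(P₁/P₂).
W = (0.539)(8.314)(259) × ln(67.9/149)
  = 1161 × ln(0.4557) = 1161 × -0.7859
W_by_gas = -912.2 J; work on gas = −W_by = 912.2 J.

W ≈ 912 J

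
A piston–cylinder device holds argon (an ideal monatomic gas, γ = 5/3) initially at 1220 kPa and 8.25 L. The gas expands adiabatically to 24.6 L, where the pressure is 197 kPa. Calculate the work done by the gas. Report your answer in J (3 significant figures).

W ≈ 7830 J

Adiabatic: W = (P₁V₁ − P₂V₂)/(γ − 1) with γ = 5/3.
P₁V₁ = 10065 J, P₂V₂ = 4846 J.
W = (10065 − 4846) / 0.6667 = 7828 J.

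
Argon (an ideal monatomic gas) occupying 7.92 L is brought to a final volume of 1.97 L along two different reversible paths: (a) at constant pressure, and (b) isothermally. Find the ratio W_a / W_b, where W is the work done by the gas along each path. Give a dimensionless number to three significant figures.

W_a / W_b ≈ 0.540

Path (a) isobaric: W = P₁(V₂ − V₁) → W_a/(P₁V₁) = -0.7513.
Path (b) isothermal: W = P₁V₁ ln(V₂/V₁) → W_b/(P₁V₁) = -1.391.
W_a / W_b = -0.7513 / -1.391 = 0.5399.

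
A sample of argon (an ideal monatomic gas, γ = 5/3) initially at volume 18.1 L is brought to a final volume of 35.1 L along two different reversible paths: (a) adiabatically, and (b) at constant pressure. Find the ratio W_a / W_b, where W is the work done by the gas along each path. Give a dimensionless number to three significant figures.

W_a / W_b ≈ 0.570

Path (a) adiabatic: W = P₁V₁(1 − (V₁/V₂)^(γ−1))/(γ−1) → W_a/(P₁V₁) = 0.5354.
Path (b) isobaric: W = P₁(V₂ − V₁) → W_b/(P₁V₁) = 0.9392.
W_a / W_b = 0.5354 / 0.9392 = 0.5701.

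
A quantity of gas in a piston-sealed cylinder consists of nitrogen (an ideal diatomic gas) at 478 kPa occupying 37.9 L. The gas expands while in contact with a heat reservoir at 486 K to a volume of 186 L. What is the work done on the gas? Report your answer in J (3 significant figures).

Isothermal: W = nRT ln(V₂/V₁) = P₁V₁ ln(V₂/V₁).
P₁V₁ = (478 kPa)(37.9 L) = 18116 J.
W = 18116 × ln(186/37.9) = 18116 × 1.591
W_by_gas = 28819 J; work on gas = −W_by = -28819 J.

W ≈ -28800 J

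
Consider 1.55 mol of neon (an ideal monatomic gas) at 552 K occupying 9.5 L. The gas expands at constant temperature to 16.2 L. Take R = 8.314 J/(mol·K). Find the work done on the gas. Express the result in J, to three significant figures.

W ≈ -3800 J

Isothermal: W = nRT ln(V₂/V₁).
W = (1.55)(8.314)(552) × ln(16.2/9.5)
  = 7113 × 0.5337
W_by_gas = 3797 J; work on gas = −W_by = -3797 J.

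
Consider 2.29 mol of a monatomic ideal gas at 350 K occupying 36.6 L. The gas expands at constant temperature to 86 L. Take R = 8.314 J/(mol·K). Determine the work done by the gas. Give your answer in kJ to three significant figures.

Isothermal: W = nRT ln(V₂/V₁).
W = (2.29)(8.314)(350) × ln(86/36.6)
  = 6664 × 0.8543
W_by_gas = 5693 J.

W ≈ 5.69 kJ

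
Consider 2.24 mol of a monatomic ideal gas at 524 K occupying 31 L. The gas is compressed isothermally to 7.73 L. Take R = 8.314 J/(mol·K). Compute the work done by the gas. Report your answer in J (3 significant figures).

W ≈ -13600 J

Isothermal: W = nRT ln(V₂/V₁).
W = (2.24)(8.314)(524) × ln(7.73/31)
  = 9759 × -1.389
W_by_gas = -13554 J.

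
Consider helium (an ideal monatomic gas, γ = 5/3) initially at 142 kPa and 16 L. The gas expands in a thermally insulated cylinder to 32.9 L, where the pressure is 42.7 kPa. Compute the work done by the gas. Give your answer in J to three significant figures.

W ≈ 1300 J

Adiabatic: W = (P₁V₁ − P₂V₂)/(γ − 1) with γ = 5/3.
P₁V₁ = 2272 J, P₂V₂ = 1405 J.
W = (2272 − 1405) / 0.6667 = 1301 J.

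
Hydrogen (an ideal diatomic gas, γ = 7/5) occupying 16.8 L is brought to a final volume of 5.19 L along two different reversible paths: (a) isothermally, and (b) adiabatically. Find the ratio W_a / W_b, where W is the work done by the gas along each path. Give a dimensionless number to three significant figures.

W_a / W_b ≈ 0.783

Path (a) isothermal: W = P₁V₁ ln(V₂/V₁) → W_a/(P₁V₁) = -1.175.
Path (b) adiabatic: W = P₁V₁(1 − (V₁/V₂)^(γ−1))/(γ−1) → W_b/(P₁V₁) = -1.499.
W_a / W_b = -1.175 / -1.499 = 0.7834.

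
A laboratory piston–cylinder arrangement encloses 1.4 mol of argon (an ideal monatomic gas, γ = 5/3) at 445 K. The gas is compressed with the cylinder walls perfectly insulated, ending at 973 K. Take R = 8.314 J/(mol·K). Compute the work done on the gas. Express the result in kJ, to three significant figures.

W ≈ 9.22 kJ

Adiabatic ⇒ Q = 0, so W_by = −ΔU = nCᵥ(T₁ − T₂).
Cᵥ = 3R/2 = 12.47 J/(mol·K).
W = (1.4)(12.47)(445 − 973) = -9219 J.
Work on gas = −W_by = 9219 J.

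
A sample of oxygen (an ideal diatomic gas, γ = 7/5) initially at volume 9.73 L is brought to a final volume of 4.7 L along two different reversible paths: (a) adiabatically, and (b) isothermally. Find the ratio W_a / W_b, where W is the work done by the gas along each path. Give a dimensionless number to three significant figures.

Path (a) adiabatic: W = P₁V₁(1 − (V₁/V₂)^(γ−1))/(γ−1) → W_a/(P₁V₁) = -0.8446.
Path (b) isothermal: W = P₁V₁ ln(V₂/V₁) → W_b/(P₁V₁) = -0.7277.
W_a / W_b = -0.8446 / -0.7277 = 1.161.

W_a / W_b ≈ 1.16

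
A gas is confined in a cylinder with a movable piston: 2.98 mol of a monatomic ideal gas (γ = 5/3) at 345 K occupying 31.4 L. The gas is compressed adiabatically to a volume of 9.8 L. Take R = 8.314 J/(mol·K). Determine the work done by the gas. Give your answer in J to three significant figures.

W ≈ -15000 J

Adiabatic: TV^(γ−1) = const with γ = 5/3.
T₂ = T₁ (V₁/V₂)^(γ−1) = 345 × (31.4/9.8)^0.667 = 345 × 2.173 = 749.8 K.
W_by = nCᵥ(T₁ − T₂) = (2.98)(12.47)(345 − 749.8) = -15044 J.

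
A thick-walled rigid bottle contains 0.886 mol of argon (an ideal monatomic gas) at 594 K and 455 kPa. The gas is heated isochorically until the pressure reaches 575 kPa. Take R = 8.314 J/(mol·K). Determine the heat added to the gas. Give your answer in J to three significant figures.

Constant volume ⇒ W = 0, so Q = ΔU = nCᵥΔT with Cᵥ = 3R/2 = 12.47 J/(mol·K).
At constant V, T₂/T₁ = P₂/P₁ ⇒ ΔT = T₁(P₂/P₁ − 1) = 594·(575/455 − 1) = 156.7 K.
ΔU = (0.886)(12.47)(156.7) = 1731 J.

Q ≈ 1730 J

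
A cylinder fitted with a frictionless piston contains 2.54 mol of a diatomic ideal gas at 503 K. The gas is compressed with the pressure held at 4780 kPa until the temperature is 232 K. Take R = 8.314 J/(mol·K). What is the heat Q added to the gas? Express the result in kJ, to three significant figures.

Q ≈ -20.0 kJ

Isobaric: W = nRΔT = (2.54)(8.314)(-271) = -5723 J.
ΔU = nCᵥΔT with Cᵥ = 5R/2: ΔU = (2.54)(20.79)(-271) = -14307 J.
Q = ΔU + W = -14307 − 5723 = -20030 J.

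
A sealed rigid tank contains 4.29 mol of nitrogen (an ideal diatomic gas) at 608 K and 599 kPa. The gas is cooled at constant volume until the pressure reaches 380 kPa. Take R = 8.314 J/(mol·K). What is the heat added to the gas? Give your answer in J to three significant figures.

Constant volume ⇒ W = 0, so Q = ΔU = nCᵥΔT with Cᵥ = 5R/2 = 20.79 J/(mol·K).
At constant V, T₂/T₁ = P₂/P₁ ⇒ ΔT = T₁(P₂/P₁ − 1) = 608·(380/599 − 1) = -222.3 K.
ΔU = (4.29)(20.79)(-222.3) = -19821 J.

Q ≈ -19800 J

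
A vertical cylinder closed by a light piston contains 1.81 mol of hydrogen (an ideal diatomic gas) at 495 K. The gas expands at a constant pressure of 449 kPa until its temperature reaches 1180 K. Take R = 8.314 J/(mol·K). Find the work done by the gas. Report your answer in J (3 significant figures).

W ≈ 10300 J

Isobaric: W = P ΔV = nR ΔT.
W = (1.81)(8.314)(1180 − 495) = 10308 J.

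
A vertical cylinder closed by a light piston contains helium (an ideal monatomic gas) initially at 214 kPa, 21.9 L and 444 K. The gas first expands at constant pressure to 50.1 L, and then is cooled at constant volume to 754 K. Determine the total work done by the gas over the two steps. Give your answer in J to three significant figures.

Step 1 (isobaric): W = PΔV = (214 kPa)(50.1 − 21.9 L) = 6035 J.
Step 2 (isochoric): W = 0 (constant volume).
W_total = 6035 + 0 = 6035 J.

W_total ≈ 6030 J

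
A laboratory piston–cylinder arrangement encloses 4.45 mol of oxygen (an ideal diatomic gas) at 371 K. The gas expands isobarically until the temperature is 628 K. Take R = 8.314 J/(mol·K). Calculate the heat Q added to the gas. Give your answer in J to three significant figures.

Isobaric: W = nRΔT = (4.45)(8.314)(257) = 9508 J.
ΔU = nCᵥΔT with Cᵥ = 5R/2: ΔU = (4.45)(20.79)(257) = 23771 J.
Q = ΔU + W = 23771 + 9508 = 33279 J.

Q ≈ 33300 J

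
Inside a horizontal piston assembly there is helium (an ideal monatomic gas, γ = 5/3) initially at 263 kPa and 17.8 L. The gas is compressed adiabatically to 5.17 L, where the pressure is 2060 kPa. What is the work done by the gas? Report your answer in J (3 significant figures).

Adiabatic: W = (P₁V₁ − P₂V₂)/(γ − 1) with γ = 5/3.
P₁V₁ = 4681 J, P₂V₂ = 10650 J.
W = (4681 − 10650) / 0.6667 = -8953 J.

W ≈ -8950 J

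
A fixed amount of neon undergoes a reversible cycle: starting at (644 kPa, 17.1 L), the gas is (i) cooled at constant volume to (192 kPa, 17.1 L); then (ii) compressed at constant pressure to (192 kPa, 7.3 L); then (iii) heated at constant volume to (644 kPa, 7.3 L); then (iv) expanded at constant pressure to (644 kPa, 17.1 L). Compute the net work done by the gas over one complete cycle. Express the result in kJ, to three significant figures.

Constant-volume legs do no work.
W(ii) = (192)(7.3 − 17.1) = -1882 J; W(iv) = (644)(17.1 − 7.3) = 6311 J.
W_net = -1882 + 6311 = 4430 J (the clockwise enclosed area).

W_net ≈ 4.43 kJ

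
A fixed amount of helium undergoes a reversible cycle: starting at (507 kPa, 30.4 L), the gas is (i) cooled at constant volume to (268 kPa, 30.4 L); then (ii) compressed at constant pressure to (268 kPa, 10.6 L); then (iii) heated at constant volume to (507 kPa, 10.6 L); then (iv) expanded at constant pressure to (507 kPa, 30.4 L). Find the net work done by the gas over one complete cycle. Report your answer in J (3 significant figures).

W_net ≈ 4730 J

Constant-volume legs do no work.
W(ii) = (268)(10.6 − 30.4) = -5306 J; W(iv) = (507)(30.4 − 10.6) = 10039 J.
W_net = -5306 + 10039 = 4732 J (the clockwise enclosed area).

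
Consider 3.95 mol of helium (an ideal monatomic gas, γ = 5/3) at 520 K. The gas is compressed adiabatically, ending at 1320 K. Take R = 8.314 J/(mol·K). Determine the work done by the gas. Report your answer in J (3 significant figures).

W ≈ -39400 J

Adiabatic ⇒ Q = 0, so W_by = −ΔU = nCᵥ(T₁ − T₂).
Cᵥ = 3R/2 = 12.47 J/(mol·K).
W = (3.95)(12.47)(520 − 1320) = -39408 J.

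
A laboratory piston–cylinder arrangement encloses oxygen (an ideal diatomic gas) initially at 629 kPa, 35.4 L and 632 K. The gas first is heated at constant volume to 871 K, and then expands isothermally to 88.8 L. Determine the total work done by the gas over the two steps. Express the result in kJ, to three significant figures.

Step 1 (isochoric): W = 0 (constant volume).
After step 1: P = 866.9 kPa (V unchanged).
Step 2 (isothermal): W = P₁V₁ ln(V₂/V₁) = (30687) ln(88.8/35.4) = 28222 J.
W_total = 0 + 28222 = 28222 J.

W_total ≈ 28.2 kJ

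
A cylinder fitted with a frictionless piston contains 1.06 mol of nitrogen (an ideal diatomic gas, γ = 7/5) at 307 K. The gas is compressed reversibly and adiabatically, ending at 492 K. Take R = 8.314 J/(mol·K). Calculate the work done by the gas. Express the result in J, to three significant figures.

Adiabatic ⇒ Q = 0, so W_by = −ΔU = nCᵥ(T₁ − T₂).
Cᵥ = 5R/2 = 20.79 J/(mol·K).
W = (1.06)(20.79)(307 − 492) = -4076 J.

W ≈ -4080 J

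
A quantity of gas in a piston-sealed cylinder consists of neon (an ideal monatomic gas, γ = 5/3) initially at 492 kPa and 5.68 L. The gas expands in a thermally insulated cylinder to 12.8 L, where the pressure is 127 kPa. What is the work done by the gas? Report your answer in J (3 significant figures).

W ≈ 1750 J

Adiabatic: W = (P₁V₁ − P₂V₂)/(γ − 1) with γ = 5/3.
P₁V₁ = 2795 J, P₂V₂ = 1626 J.
W = (2795 − 1626) / 0.6667 = 1753 J.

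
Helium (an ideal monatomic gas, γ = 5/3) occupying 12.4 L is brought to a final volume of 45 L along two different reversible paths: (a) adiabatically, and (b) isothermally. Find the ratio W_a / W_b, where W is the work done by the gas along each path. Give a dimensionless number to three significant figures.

W_a / W_b ≈ 0.671

Path (a) adiabatic: W = P₁V₁(1 − (V₁/V₂)^(γ−1))/(γ−1) → W_a/(P₁V₁) = 0.8648.
Path (b) isothermal: W = P₁V₁ ln(V₂/V₁) → W_b/(P₁V₁) = 1.289.
W_a / W_b = 0.8648 / 1.289 = 0.6709.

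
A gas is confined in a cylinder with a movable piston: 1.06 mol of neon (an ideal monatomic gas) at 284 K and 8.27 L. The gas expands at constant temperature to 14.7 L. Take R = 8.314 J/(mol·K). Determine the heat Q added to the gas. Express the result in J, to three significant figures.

Isothermal ⇒ ΔU = 0, so Q = W = nRT ln(V₂/V₁).
Q = (1.06)(8.314)(284) ln(14.7/8.27) = 2503 × 0.5752 = 1440 J.

Q ≈ 1440 J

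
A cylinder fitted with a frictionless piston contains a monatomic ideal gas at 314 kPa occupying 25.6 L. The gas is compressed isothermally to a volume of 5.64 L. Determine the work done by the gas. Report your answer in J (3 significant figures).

W ≈ -12200 J

Isothermal: W = nRT ln(V₂/V₁) = P₁V₁ ln(V₂/V₁).
P₁V₁ = (314 kPa)(25.6 L) = 8038 J.
W = 8038 × ln(5.64/25.6) = 8038 × -1.513
W_by_gas = -12160 J.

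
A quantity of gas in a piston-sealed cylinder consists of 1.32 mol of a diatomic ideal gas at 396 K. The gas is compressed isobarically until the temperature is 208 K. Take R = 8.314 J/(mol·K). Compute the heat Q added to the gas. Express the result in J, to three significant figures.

Q ≈ -7220 J

Isobaric: W = nRΔT = (1.32)(8.314)(-188) = -2063 J.
ΔU = nCᵥΔT with Cᵥ = 5R/2: ΔU = (1.32)(20.79)(-188) = -5158 J.
Q = ΔU + W = -5158 − 2063 = -7221 J.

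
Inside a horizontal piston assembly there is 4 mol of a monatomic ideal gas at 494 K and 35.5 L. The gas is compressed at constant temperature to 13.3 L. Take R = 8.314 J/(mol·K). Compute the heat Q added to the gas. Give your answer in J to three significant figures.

Isothermal ⇒ ΔU = 0, so Q = W = nRT ln(V₂/V₁).
Q = (4)(8.314)(494) ln(13.3/35.5) = 16428 × -0.9818 = -16129 J.

Q ≈ -16100 J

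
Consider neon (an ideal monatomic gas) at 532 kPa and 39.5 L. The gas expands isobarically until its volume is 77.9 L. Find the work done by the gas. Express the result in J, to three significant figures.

Isobaric: W = P ΔV.
W = (532 kPa)(77.9 − 39.5 L) = (532)(38.4) = 20429 J.

W ≈ 20400 J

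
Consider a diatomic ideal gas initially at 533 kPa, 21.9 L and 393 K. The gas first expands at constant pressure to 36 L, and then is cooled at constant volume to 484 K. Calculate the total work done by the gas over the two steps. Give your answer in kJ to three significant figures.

W_total ≈ 7.52 kJ

Step 1 (isobaric): W = PΔV = (533 kPa)(36 − 21.9 L) = 7515 J.
Step 2 (isochoric): W = 0 (constant volume).
W_total = 7515 + 0 = 7515 J.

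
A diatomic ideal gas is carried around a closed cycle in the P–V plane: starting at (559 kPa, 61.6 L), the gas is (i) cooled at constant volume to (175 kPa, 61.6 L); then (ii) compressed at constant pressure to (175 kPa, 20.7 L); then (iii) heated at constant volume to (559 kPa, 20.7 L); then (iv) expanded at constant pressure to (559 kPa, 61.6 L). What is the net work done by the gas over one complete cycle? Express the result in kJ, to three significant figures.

Constant-volume legs do no work.
W(ii) = (175)(20.7 − 61.6) = -7158 J; W(iv) = (559)(61.6 − 20.7) = 22863 J.
W_net = -7158 + 22863 = 15706 J (the clockwise enclosed area).

W_net ≈ 15.7 kJ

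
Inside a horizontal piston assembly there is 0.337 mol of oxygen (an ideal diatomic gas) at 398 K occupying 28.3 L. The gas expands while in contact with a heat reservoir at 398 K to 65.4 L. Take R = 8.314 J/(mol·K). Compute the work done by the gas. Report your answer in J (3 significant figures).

W ≈ 934 J

Isothermal: W = nRT ln(V₂/V₁).
W = (0.337)(8.314)(398) × ln(65.4/28.3)
  = 1115 × 0.8377
W_by_gas = 934.1 J.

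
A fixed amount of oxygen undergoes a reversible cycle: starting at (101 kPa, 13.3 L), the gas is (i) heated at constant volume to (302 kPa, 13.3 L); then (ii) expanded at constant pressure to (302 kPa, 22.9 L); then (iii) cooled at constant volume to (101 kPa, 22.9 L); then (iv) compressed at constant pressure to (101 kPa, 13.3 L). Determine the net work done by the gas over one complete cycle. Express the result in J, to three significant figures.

Constant-volume legs do no work.
W(ii) = (302)(22.9 − 13.3) = 2899 J; W(iv) = (101)(13.3 − 22.9) = -969.6 J.
W_net = 2899 − 969.6 = 1930 J (the clockwise enclosed area).

W_net ≈ 1930 J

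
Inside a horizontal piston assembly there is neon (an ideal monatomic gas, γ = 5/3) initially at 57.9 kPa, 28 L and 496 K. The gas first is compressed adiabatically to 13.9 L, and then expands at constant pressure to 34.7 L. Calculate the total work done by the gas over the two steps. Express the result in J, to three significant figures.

Step 1 (adiabatic): W = (P₁V₁ − P₂V₂)/(γ−1) = (1621 − 2586)/0.667 = -1447 J.
After step 1: P = 186 kPa, V = 13.9 L, T = 791.1 K.
Step 2 (isobaric): W = PΔV = (186 kPa)(34.7 − 13.9 L) = 3869 J.
W_total = -1447 + 3869 = 2422 J.

W_total ≈ 2420 J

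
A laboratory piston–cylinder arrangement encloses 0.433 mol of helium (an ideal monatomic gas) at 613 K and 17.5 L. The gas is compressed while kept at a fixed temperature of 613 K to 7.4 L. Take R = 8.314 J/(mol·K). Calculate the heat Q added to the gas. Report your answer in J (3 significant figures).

Isothermal ⇒ ΔU = 0, so Q = W = nRT ln(V₂/V₁).
Q = (0.433)(8.314)(613) ln(7.4/17.5) = 2207 × -0.8607 = -1899 J.

Q ≈ -1900 J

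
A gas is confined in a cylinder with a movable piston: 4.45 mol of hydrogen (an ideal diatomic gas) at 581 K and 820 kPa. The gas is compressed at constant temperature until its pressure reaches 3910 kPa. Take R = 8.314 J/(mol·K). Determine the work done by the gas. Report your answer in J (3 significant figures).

Isothermal process: W = nRT ln(V₂/V₁) = nRT ln(P₁/P₂).
W = (4.45)(8.314)(581) × ln(820/3910)
  = 21495 × ln(0.2097) = 21495 × -1.562
W_by_gas = -33576 J.

W ≈ -33600 J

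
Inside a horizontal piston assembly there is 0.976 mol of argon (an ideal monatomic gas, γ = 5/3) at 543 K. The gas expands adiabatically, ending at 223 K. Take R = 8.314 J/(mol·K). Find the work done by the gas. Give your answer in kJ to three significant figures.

W ≈ 3.89 kJ

Adiabatic ⇒ Q = 0, so W_by = −ΔU = nCᵥ(T₁ − T₂).
Cᵥ = 3R/2 = 12.47 J/(mol·K).
W = (0.976)(12.47)(543 − 223) = 3895 J.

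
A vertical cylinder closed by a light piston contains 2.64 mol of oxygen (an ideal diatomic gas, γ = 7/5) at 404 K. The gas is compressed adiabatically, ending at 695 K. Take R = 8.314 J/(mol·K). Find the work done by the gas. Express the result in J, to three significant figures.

Adiabatic ⇒ Q = 0, so W_by = −ΔU = nCᵥ(T₁ − T₂).
Cᵥ = 5R/2 = 20.79 J/(mol·K).
W = (2.64)(20.79)(404 − 695) = -15968 J.

W ≈ -16000 J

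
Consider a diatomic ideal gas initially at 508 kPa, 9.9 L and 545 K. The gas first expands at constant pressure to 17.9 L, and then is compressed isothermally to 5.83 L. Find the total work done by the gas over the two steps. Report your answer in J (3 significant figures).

W_total ≈ -6140 J

Step 1 (isobaric): W = PΔV = (508 kPa)(17.9 − 9.9 L) = 4064 J.
After step 1: P = 508 kPa, V = 17.9 L, T = 985.4 K.
Step 2 (isothermal): W = P₁V₁ ln(V₂/V₁) = (9093) ln(5.83/17.9) = -10201 J.
W_total = 4064 − 10201 = -6137 J.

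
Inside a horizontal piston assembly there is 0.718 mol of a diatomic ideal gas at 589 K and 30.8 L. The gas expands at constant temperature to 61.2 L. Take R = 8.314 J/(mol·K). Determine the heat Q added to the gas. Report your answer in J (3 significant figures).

Q ≈ 2410 J

Isothermal ⇒ ΔU = 0, so Q = W = nRT ln(V₂/V₁).
Q = (0.718)(8.314)(589) ln(61.2/30.8) = 3516 × 0.6866 = 2414 J.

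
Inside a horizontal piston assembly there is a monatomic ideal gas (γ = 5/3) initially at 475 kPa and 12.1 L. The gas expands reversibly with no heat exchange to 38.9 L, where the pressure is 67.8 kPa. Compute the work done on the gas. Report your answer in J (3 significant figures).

Adiabatic: W = (P₁V₁ − P₂V₂)/(γ − 1) with γ = 5/3.
P₁V₁ = 5748 J, P₂V₂ = 2637 J.
W = (5748 − 2637) / 0.6667 = 4665 J.
Work on gas = −W_by = -4665 J.

W ≈ -4670 J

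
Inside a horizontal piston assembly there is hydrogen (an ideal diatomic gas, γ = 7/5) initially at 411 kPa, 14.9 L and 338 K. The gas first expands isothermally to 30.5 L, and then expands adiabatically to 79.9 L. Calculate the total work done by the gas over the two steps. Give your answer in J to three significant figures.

W_total ≈ 9280 J

Step 1 (isothermal): W = P₁V₁ ln(V₂/V₁) = (6124) ln(30.5/14.9) = 4387 J.
After step 1: P = 200.8 kPa, V = 30.5 L, T = 338 K.
Step 2 (adiabatic): W = (P₁V₁ − P₂V₂)/(γ−1) = (6124 − 4166)/0.4 = 4895 J.
W_total = 4387 + 4895 = 9281 J.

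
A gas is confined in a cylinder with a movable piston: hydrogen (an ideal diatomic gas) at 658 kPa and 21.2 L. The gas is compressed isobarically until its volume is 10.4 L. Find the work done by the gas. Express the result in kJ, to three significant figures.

Isobaric: W = P ΔV.
W = (658 kPa)(10.4 − 21.2 L) = (658)(-10.8) = -7106 J.

W ≈ -7.11 kJ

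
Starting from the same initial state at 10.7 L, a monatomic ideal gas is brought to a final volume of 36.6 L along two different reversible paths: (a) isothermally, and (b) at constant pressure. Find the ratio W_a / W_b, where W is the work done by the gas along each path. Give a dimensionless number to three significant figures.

W_a / W_b ≈ 0.508

Path (a) isothermal: W = P₁V₁ ln(V₂/V₁) → W_a/(P₁V₁) = 1.23.
Path (b) isobaric: W = P₁(V₂ − V₁) → W_b/(P₁V₁) = 2.421.
W_a / W_b = 1.23 / 2.421 = 0.5081.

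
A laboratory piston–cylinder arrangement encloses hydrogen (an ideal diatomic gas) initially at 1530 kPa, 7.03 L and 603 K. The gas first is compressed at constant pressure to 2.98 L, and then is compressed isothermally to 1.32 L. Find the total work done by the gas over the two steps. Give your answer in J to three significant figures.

Step 1 (isobaric): W = PΔV = (1530 kPa)(2.98 − 7.03 L) = -6197 J.
After step 1: P = 1530 kPa, V = 2.98 L, T = 255.6 K.
Step 2 (isothermal): W = P₁V₁ ln(V₂/V₁) = (4559) ln(1.32/2.98) = -3713 J.
W_total = -6197 − 3713 = -9909 J.

W_total ≈ -9910 J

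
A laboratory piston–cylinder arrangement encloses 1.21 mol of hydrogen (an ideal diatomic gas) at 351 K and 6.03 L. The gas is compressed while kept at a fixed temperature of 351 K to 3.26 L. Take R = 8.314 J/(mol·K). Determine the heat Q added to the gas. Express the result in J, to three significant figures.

Q ≈ -2170 J

Isothermal ⇒ ΔU = 0, so Q = W = nRT ln(V₂/V₁).
Q = (1.21)(8.314)(351) ln(3.26/6.03) = 3531 × -0.615 = -2172 J.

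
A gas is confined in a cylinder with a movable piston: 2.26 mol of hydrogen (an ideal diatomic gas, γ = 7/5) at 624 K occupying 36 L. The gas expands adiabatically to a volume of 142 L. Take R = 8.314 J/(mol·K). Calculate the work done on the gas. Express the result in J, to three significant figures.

W ≈ -12400 J

Adiabatic: TV^(γ−1) = const with γ = 7/5.
T₂ = T₁ (V₁/V₂)^(γ−1) = 624 × (36/142)^0.4 = 624 × 0.5776 = 360.4 K.
W_by = nCᵥ(T₁ − T₂) = (2.26)(20.79)(624 − 360.4) = 12382 J.
Work on gas = −W_by = -12382 J.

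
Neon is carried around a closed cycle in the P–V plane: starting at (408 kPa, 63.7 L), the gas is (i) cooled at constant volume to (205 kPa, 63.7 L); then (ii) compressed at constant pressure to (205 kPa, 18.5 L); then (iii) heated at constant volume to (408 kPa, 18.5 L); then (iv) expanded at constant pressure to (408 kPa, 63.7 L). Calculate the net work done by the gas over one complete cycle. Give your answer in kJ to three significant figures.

Constant-volume legs do no work.
W(ii) = (205)(18.5 − 63.7) = -9266 J; W(iv) = (408)(63.7 − 18.5) = 18442 J.
W_net = -9266 + 18442 = 9176 J (the clockwise enclosed area).

W_net ≈ 9.18 kJ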